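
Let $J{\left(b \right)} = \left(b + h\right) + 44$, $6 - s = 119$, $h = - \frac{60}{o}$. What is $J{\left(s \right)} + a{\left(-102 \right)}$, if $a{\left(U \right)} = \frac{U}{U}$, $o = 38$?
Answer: $- \frac{1322}{19} \approx -69.579$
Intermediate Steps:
$a{\left(U \right)} = 1$
$h = - \frac{30}{19}$ ($h = - \frac{60}{38} = \left(-60\right) \frac{1}{38} = - \frac{30}{19} \approx -1.5789$)
$s = -113$ ($s = 6 - 119 = -113$)
$J{\left(b \right)} = \frac{806}{19} + b$ ($J{\left(b \right)} = \left(b - \frac{30}{19}\right) + 44 = \left(- \frac{30}{19} + b\right) + 44 = \frac{806}{19} + b$)
$J{\left(s \right)} + a{\left(-102 \right)} = \left(\frac{806}{19} - 113\right) + 1 = - \frac{1341}{19} + 1 = - \frac{1322}{19}$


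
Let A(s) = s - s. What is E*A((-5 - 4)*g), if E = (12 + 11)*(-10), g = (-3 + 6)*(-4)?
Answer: 0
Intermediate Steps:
g = -12 (g = 3*(-4) = -12)
A(s) = 0
E = -230 (E = 23*(-10) = -230)
E*A((-5 - 4)*g) = -230*0 = 0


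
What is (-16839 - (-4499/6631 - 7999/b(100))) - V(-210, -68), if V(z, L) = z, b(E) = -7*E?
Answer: -77236721369/4641700 ≈ -16640.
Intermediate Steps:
(-16839 - (-4499/6631 - 7999/b(100))) - V(-210, -68) = (-16839 - (-4499/6631 - 7999/((-7*100)))) - 1*(-210) = (-16839 - (-4499*1/6631 - 7999/(-700))) + 210 = (-16839 - (-4499/6631 - 7999*(-1/700))) + 210 = (-16839 - (-4499/6631 + 7999/700)) + 210 = (-16839 - 1*49892069/4641700) + 210 = (-16839 - 49892069/4641700) + 210 = -78211478369/4641700 + 210 = -77236721369/4641700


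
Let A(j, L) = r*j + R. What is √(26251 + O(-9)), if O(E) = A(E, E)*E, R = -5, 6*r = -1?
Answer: √105130/2 ≈ 162.12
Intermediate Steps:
r = -⅙ (r = (⅙)*(-1) = -⅙ ≈ -0.16667)
A(j, L) = -5 - j/6 (A(j, L) = -j/6 - 5 = -5 - j/6)
O(E) = E*(-5 - E/6) (O(E) = (-5 - E/6)*E = E*(-5 - E/6))
√(26251 + O(-9)) = √(26251 + (⅙)*(-9)*(-30 - 1*(-9))) = √(26251 + (⅙)*(-9)*(-30 + 9)) = √(26251 + (⅙)*(-9)*(-21)) = √(26251 + 63/2) = √(52565/2) = √105130/2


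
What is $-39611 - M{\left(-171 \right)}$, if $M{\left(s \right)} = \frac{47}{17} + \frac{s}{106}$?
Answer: $- \frac{71381097}{1802} \approx -39612.0$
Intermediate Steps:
$M{\left(s \right)} = \frac{47}{17} + \frac{s}{106}$ ($M{\left(s \right)} = 47 \cdot \frac{1}{17} + s \frac{1}{106} = \frac{47}{17} + \frac{s}{106}$)
$-39611 - M{\left(-171 \right)} = -39611 - \left(\frac{47}{17} + \frac{1}{106} \left(-171\right)\right) = -39611 - \left(\frac{47}{17} - \frac{171}{106}\right) = -39611 - \frac{2075}{1802} = - \frac{71381097}{1802}$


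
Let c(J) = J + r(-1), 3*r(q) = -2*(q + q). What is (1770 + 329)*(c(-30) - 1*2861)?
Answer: -18196231/3 ≈ -6.0654e+6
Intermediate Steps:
r(q) = -4*q/3 (r(q) = (-2*(q + q))/3 = (-4*q)/3 = -4*q/3)
c(J) = 4/3 + J (c(J) = J - 4/3*(-1) = J + 4/3 = 4/3 + J)
(1770 + 329)*(c(-30) - 1*2861) = (1770 + 329)*((4/3 - 30) - 1*2861) = 2099*(-86/3 - 2861) = 2099*(-8669/3) = -18196231/3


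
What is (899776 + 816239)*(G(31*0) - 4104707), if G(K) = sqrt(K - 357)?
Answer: -7043738782605 + 1716015*I*sqrt(357) ≈ -7.0437e+12 + 3.2423e+7*I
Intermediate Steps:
G(K) = sqrt(-357 + K)
(899776 + 816239)*(G(31*0) - 4104707) = (899776 + 816239)*(sqrt(-357 + 31*0) - 4104707) = 1716015*(sqrt(-357 + 0) - 4104707) = 1716015*(sqrt(-357) - 4104707) = 1716015*(I*sqrt(357) - 4104707) = 1716015*(-4104707 + I*sqrt(357)) = -7043738782605 + 1716015*I*sqrt(357)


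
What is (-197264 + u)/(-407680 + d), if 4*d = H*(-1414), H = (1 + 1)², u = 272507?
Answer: -10749/58442 ≈ -0.18393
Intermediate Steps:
H = 4 (H = 2² = 4)
d = -1414 (d = (4*(-1414))/4 = (¼)*(-5656) = -1414)
(-197264 + u)/(-407680 + d) = (-197264 + 272507)/(-407680 - 1414) = 75243/(-409094) = 75243*(-1/409094) = -10749/58442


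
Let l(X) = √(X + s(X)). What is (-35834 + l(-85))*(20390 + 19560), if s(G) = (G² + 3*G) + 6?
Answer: -1431568300 + 39950*√6891 ≈ -1.4283e+9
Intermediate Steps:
s(G) = 6 + G² + 3*G
l(X) = √(6 + X² + 4*X) (l(X) = √(X + (6 + X² + 3*X)) = √(6 + X² + 4*X))
(-35834 + l(-85))*(20390 + 19560) = (-35834 + √(6 + (-85)² + 4*(-85)))*(20390 + 19560) = (-35834 + √(6 + 7225 - 340))*39950 = (-35834 + √6891)*39950 = -1431568300 + 39950*√6891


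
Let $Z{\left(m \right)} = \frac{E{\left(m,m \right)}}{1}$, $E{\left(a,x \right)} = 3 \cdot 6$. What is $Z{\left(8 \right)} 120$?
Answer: $2160$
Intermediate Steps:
$E{\left(a,x \right)} = 18$
$Z{\left(m \right)} = 18$ ($Z{\left(m \right)} = \frac{18}{1} = 18 \cdot 1 = 18$)
$Z{\left(8 \right)} 120 = 18 \cdot 120 = 2160$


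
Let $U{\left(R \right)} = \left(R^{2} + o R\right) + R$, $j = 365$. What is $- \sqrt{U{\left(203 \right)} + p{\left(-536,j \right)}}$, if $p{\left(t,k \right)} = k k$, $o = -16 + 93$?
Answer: $- 2 \sqrt{47567} \approx -436.2$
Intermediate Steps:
$o = 77$
$U{\left(R \right)} = R^{2} + 78 R$ ($U{\left(R \right)} = \left(R^{2} + 77 R\right) + R = R^{2} + 78 R$)
$p{\left(t,k \right)} = k^{2}$
$- \sqrt{U{\left(203 \right)} + p{\left(-536,j \right)}} = - \sqrt{203 \left(78 + 203\right) + 365^{2}} = - \sqrt{203 \cdot 281 + 133225} = - \sqrt{57043 + 133225} = - \sqrt{190268} = - 2 \sqrt{47567}$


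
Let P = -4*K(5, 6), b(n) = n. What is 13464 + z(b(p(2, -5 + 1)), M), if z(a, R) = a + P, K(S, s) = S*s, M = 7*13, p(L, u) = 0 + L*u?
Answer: 13336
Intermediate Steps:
p(L, u) = L*u
M = 91
P = -120 (P = -20*6 = -4*30 = -120)
z(a, R) = -120 + a (z(a, R) = a - 120 = -120 + a)
13464 + z(b(p(2, -5 + 1)), M) = 13464 + (-120 + 2*(-5 + 1)) = 13464 + (-120 + 2*(-4)) = 13464 + (-120 - 8) = 13464 - 128 = 13336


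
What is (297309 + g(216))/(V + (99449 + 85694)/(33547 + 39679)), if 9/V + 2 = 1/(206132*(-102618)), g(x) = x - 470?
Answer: -184048012746775174558/1221568832835541 ≈ -1.5067e+5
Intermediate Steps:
g(x) = -470 + x
V = -190375682184/42305707153 (V = 9/(-2 + 1/(206132*(-102618))) = 9/(-2 + (1/206132)*(-1/102618)) = 9/(-2 - 1/21152853576) = 9/(-42305707153/21152853576) = 9*(-21152853576/42305707153) = -190375682184/42305707153 ≈ -4.5000)
(297309 + g(216))/(V + (99449 + 85694)/(33547 + 39679)) = (297309 + (-470 + 216))/(-190375682184/42305707153 + (99449 + 85694)/(33547 + 39679)) = (297309 - 254)/(-190375682184/42305707153 + 185143/73226) = 297055/(-190375682184/42305707153 + 185143*(1/73226)) = 297055/(-190375682184/42305707153 + 185143/73226) = 297055/(-6107844164177705/3097877711985578) = 297055*(-3097877711985578/6107844164177705) = -184048012746775174558/1221568832835541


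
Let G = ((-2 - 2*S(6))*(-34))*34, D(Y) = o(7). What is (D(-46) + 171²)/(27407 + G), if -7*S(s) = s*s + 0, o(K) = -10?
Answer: 204617/124801 ≈ 1.6395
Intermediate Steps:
D(Y) = -10
S(s) = -s²/7 (S(s) = -(s*s + 0)/7 = -(s² + 0)/7 = -s²/7)
G = -67048/7 (G = ((-2 - (-2)*6²/7)*(-34))*34 = ((-2 - (-2)*36/7)*(-34))*34 = ((-2 - 2*(-36/7))*(-34))*34 = ((-2 + 72/7)*(-34))*34 = ((58/7)*(-34))*34 = -1972/7*34 = -67048/7 ≈ -9578.3)
(D(-46) + 171²)/(27407 + G) = (-10 + 171²)/(27407 - 67048/7) = (-10 + 29241)/(124801/7) = 29231*(7/124801) = 204617/124801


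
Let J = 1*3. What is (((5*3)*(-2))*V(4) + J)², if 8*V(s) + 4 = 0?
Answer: 324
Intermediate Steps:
V(s) = -½ (V(s) = -½ + (⅛)*0 = -½ + 0 = -½)
J = 3
(((5*3)*(-2))*V(4) + J)² = (((5*3)*(-2))*(-½) + 3)² = ((15*(-2))*(-½) + 3)² = (-30*(-½) + 3)² = (15 + 3)² = 18² = 324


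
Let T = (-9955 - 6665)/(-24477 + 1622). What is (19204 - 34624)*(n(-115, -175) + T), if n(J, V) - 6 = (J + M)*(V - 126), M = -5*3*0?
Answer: -2440306209300/4571 ≈ -5.3387e+8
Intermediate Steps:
M = 0 (M = -15*0 = 0)
T = 3324/4571 (T = -16620/(-22855) = -16620*(-1/22855) = 3324/4571 ≈ 0.72719)
n(J, V) = 6 + J*(-126 + V) (n(J, V) = 6 + (J + 0)*(V - 126) = 6 + J*(-126 + V))
(19204 - 34624)*(n(-115, -175) + T) = (19204 - 34624)*((6 - 126*(-115) - 115*(-175)) + 3324/4571) = -15420*((6 + 14490 + 20125) + 3324/4571) = -15420*(34621 + 3324/4571) = -15420*158255915/4571 = -2440306209300/4571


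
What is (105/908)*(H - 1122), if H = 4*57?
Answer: -46935/454 ≈ -103.38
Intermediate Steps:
H = 228
(105/908)*(H - 1122) = (105/908)*(228 - 1122) = (105*(1/908))*(-894) = (105/908)*(-894) = -46935/454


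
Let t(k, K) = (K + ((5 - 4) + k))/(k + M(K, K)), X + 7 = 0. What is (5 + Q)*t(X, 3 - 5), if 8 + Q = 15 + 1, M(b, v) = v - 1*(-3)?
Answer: 52/3 ≈ 17.333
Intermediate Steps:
M(b, v) = 3 + v (M(b, v) = v + 3 = 3 + v)
X = -7 (X = -7 + 0 = -7)
Q = 8 (Q = -8 + (15 + 1) = -8 + 16 = 8)
t(k, K) = (1 + K + k)/(3 + K + k) (t(k, K) = (K + ((5 - 4) + k))/(k + (3 + K)) = (K + (1 + k))/(3 + K + k) = (1 + K + k)/(3 + K + k))
(5 + Q)*t(X, 3 - 5) = (5 + 8)*((1 + (3 - 5) - 7)/(3 + (3 - 5) - 7)) = 13*((1 - 2 - 7)/(3 - 2 - 7)) = 13*(-8/(-6)) = 13*(-⅙*(-8)) = 13*(4/3) = 52/3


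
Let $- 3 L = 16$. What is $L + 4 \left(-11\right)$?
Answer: $- \frac{148}{3} \approx -49.333$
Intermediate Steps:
$L = - \frac{16}{3}$ ($L = \left(- \frac{1}{3}\right) 16 = - \frac{16}{3} \approx -5.3333$)
$L + 4 \left(-11\right) = - \frac{16}{3} + 4 \left(-11\right) = - \frac{16}{3} - 44 = - \frac{148}{3}$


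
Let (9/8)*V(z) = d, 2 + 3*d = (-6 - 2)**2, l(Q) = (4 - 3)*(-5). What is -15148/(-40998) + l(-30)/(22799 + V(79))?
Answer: 4663339241/12628798431 ≈ 0.36926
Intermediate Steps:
l(Q) = -5 (l(Q) = 1*(-5) = -5)
d = 62/3 (d = -2/3 + (-6 - 2)**2/3 = -2/3 + (1/3)*(-8)**2 = -2/3 + (1/3)*64 = -2/3 + 64/3 = 62/3 ≈ 20.667)
V(z) = 496/27 (V(z) = (8/9)*(62/3) = 496/27)
-15148/(-40998) + l(-30)/(22799 + V(79)) = -15148/(-40998) - 5/(22799 + 496/27) = -15148*(-1/40998) - 5/616069/27 = 7574/20499 - 5*27/616069 = 7574/20499 - 135/616069 = 4663339241/12628798431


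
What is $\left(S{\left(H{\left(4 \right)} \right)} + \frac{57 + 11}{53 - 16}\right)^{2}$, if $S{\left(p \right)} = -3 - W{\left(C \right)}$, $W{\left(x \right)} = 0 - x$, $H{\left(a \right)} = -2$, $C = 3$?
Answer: $\frac{4624}{1369} \approx 3.3776$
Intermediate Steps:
$W{\left(x \right)} = - x$
$S{\left(p \right)} = 0$ ($S{\left(p \right)} = -3 - \left(-1\right) 3 = -3 - -3 = -3 + 3 = 0$)
$\left(S{\left(H{\left(4 \right)} \right)} + \frac{57 + 11}{53 - 16}\right)^{2} = \left(0 + \frac{57 + 11}{53 - 16}\right)^{2} = \left(0 + \frac{68}{37}\right)^{2} = \left(\frac{68}{37}\right)^{2} = \frac{4624}{1369}$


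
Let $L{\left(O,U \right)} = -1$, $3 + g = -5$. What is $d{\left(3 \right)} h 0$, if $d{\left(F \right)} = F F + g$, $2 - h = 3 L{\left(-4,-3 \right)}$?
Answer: $0$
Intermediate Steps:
$g = -8$ ($g = -3 - 5 = -8$)
$h = 5$ ($h = 2 - 3 \left(-1\right) = 2 - -3 = 2 + 3 = 5$)
$d{\left(F \right)} = -8 + F^{2}$ ($d{\left(F \right)} = F F - 8 = F^{2} - 8 = -8 + F^{2}$)
$d{\left(3 \right)} h 0 = \left(-8 + 3^{2}\right) 5 \cdot 0 = \left(-8 + 9\right) 5 \cdot 0 = 1 \cdot 5 \cdot 0 = 5 \cdot 0 = 0$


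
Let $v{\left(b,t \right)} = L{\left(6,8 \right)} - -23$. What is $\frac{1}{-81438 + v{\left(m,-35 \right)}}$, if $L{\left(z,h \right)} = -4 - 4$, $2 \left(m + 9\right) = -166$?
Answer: $- \frac{1}{81423} \approx -1.2282 \cdot 10^{-5}$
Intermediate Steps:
$m = -92$ ($m = -9 + \frac{1}{2} \left(-166\right) = -9 - 83 = -92$)
$L{\left(z,h \right)} = -8$
$v{\left(b,t \right)} = 15$ ($v{\left(b,t \right)} = -8 - -23 = -8 + 23 = 15$)
$\frac{1}{-81438 + v{\left(m,-35 \right)}} = \frac{1}{-81438 + 15} = \frac{1}{-81423} = - \frac{1}{81423}$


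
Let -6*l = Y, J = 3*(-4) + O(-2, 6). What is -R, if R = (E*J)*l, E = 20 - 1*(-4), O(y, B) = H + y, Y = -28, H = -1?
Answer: 1680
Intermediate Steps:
O(y, B) = -1 + y
J = -15 (J = 3*(-4) + (-1 - 2) = -12 - 3 = -15)
l = 14/3 (l = -1/6*(-28) = 14/3 ≈ 4.6667)
E = 24 (E = 20 + 4 = 24)
R = -1680 (R = (24*(-15))*(14/3) = -360*14/3 = -1680)
-R = -1*(-1680) = 1680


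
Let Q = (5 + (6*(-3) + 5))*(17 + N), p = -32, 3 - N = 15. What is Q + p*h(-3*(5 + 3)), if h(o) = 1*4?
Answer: -168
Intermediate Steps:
N = -12 (N = 3 - 1*15 = 3 - 15 = -12)
h(o) = 4
Q = -40 (Q = (5 + (6*(-3) + 5))*(17 - 12) = (5 + (-18 + 5))*5 = (5 - 13)*5 = -8*5 = -40)
Q + p*h(-3*(5 + 3)) = -40 - 32*4 = -40 - 128 = -168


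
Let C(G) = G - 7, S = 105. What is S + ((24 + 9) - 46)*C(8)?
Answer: 92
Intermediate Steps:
C(G) = -7 + G
S + ((24 + 9) - 46)*C(8) = 105 + ((24 + 9) - 46)*(-7 + 8) = 105 + (33 - 46)*1 = 105 - 13*1 = 105 - 13 = 92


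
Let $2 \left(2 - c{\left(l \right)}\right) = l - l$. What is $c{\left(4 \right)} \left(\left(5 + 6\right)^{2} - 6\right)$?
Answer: $230$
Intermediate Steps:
$c{\left(l \right)} = 2$ ($c{\left(l \right)} = 2 - \frac{l - l}{2} = 2 - 0 = 2 + 0 = 2$)
$c{\left(4 \right)} \left(\left(5 + 6\right)^{2} - 6\right) = 2 \left(\left(5 + 6\right)^{2} - 6\right) = 2 \left(11^{2} - 6\right) = 2 \left(121 - 6\right) = 2 \cdot 115 = 230$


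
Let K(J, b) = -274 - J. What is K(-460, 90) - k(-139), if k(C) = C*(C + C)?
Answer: -38456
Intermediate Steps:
k(C) = 2*C**2 (k(C) = C*(2*C) = 2*C**2)
K(-460, 90) - k(-139) = (-274 - 1*(-460)) - 2*(-139)**2 = (-274 + 460) - 2*19321 = 186 - 1*38642 = 186 - 38642 = -38456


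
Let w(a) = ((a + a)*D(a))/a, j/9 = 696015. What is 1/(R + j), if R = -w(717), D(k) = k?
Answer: 1/6262701 ≈ 1.5968e-7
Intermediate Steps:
j = 6264135 (j = 9*696015 = 6264135)
w(a) = 2*a (w(a) = ((a + a)*a)/a = ((2*a)*a)/a = (2*a²)/a = 2*a)
R = -1434 (R = -2*717 = -1*1434 = -1434)
1/(R + j) = 1/(-1434 + 6264135) = 1/6262701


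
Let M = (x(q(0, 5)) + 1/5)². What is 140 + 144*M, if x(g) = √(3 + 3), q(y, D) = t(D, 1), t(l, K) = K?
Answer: 25244/25 + 288*√6/5 ≈ 1150.9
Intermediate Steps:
q(y, D) = 1
x(g) = √6
M = (⅕ + √6)² (M = (√6 + 1/5)² = (√6 + ⅕)² = (⅕ + √6)² ≈ 7.0198)
140 + 144*M = 140 + 144*(151/25 + 2*√6/5) = 140 + (21744/25 + 288*√6/5) = 25244/25 + 288*√6/5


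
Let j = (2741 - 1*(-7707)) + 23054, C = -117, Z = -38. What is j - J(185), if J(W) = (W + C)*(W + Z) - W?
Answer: 23691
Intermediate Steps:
j = 33502 (j = (2741 + 7707) + 23054 = 10448 + 23054 = 33502)
J(W) = -W + (-117 + W)*(-38 + W) (J(W) = (W - 117)*(W - 38) - W = (-117 + W)*(-38 + W) - W = -W + (-117 + W)*(-38 + W))
j - J(185) = 33502 - (4446 + 185² - 156*185) = 33502 - (4446 + 34225 - 28860) = 33502 - 1*9811 = 33502 - 9811 = 23691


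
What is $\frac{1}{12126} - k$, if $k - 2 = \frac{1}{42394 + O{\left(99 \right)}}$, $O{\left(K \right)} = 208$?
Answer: $- \frac{258288307}{129147963} \approx -1.9999$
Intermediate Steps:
$k = \frac{85205}{42602}$ ($k = 2 + \frac{1}{42394 + 208} = 2 + \frac{1}{42602} = \frac{85205}{42602} \approx 2.0$)
$\frac{1}{12126} - k = \frac{1}{12126} - \frac{85205}{42602} = - \frac{258288307}{129147963}$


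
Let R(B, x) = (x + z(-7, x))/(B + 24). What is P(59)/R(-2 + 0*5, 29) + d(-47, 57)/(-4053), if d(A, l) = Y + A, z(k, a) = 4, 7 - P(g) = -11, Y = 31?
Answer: 48652/4053 ≈ 12.004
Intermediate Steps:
P(g) = 18 (P(g) = 7 - 1*(-11) = 7 + 11 = 18)
d(A, l) = 31 + A
R(B, x) = (4 + x)/(24 + B) (R(B, x) = (x + 4)/(B + 24) = (4 + x)/(24 + B))
P(59)/R(-2 + 0*5, 29) + d(-47, 57)/(-4053) = 18/(((4 + 29)/(24 + (-2 + 0*5)))) + (31 - 47)/(-4053) = 18/((33/(24 + (-2 + 0)))) - 16*(-1/4053) = 18/((33/(24 - 2))) + 16/4053 = 18/((33/22)) + 16/4053 = 18/(((1/22)*33)) + 16/4053 = 18/(3/2) + 16/4053 = 18*(2/3) + 16/4053 = 12 + 16/4053 = 48652/4053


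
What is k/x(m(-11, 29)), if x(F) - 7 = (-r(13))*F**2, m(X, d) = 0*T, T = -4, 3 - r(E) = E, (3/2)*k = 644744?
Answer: 1289488/21 ≈ 61404.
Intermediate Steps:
k = 1289488/3 (k = (2/3)*644744 = 1289488/3 ≈ 4.2983e+5)
r(E) = 3 - E
m(X, d) = 0 (m(X, d) = 0*(-4) = 0)
x(F) = 7 + 10*F**2 (x(F) = 7 + (-(3 - 1*13))*F**2 = 7 + (-(3 - 13))*F**2 = 7 + (-1*(-10))*F**2 = 7 + 10*F**2)
k/x(m(-11, 29)) = 1289488/(3*(7 + 10*0**2)) = 1289488/(3*(7 + 10*0)) = 1289488/(3*(7 + 0)) = (1289488/3)/7 = (1289488/3)*(1/7) = 1289488/21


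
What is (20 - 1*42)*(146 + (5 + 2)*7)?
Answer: -4290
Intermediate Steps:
(20 - 1*42)*(146 + (5 + 2)*7) = (20 - 42)*(146 + 7*7) = -22*(146 + 49) = -22*195 = -4290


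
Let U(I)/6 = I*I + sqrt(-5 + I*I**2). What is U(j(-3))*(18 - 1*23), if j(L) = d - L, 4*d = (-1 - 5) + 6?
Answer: -270 - 30*sqrt(22) ≈ -410.71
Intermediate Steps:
d = 0 (d = ((-1 - 5) + 6)/4 = (-6 + 6)/4 = (1/4)*0 = 0)
j(L) = -L (j(L) = 0 - L = -L)
U(I) = 6*I**2 + 6*sqrt(-5 + I**3) (U(I) = 6*(I*I + sqrt(-5 + I*I**2)) = 6*(I**2 + sqrt(-5 + I**3)) = 6*I**2 + 6*sqrt(-5 + I**3))
U(j(-3))*(18 - 1*23) = (6*(-1*(-3))**2 + 6*sqrt(-5 + (-1*(-3))**3))*(18 - 1*23) = (6*3**2 + 6*sqrt(-5 + 3**3))*(18 - 23) = (6*9 + 6*sqrt(-5 + 27))*(-5) = (54 + 6*sqrt(22))*(-5) = -270 - 30*sqrt(22)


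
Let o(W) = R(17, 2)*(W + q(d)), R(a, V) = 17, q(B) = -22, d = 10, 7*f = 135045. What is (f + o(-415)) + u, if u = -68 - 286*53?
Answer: -23540/7 ≈ -3362.9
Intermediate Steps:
f = 135045/7 (f = (1/7)*135045 = 135045/7 ≈ 19292.)
u = -15226 (u = -68 - 15158 = -15226)
o(W) = -374 + 17*W (o(W) = 17*(W - 22) = 17*(-22 + W) = -374 + 17*W)
(f + o(-415)) + u = (135045/7 + (-374 + 17*(-415))) - 15226 = (135045/7 + (-374 - 7055)) - 15226 = (135045/7 - 7429) - 15226 = 83042/7 - 15226 = -23540/7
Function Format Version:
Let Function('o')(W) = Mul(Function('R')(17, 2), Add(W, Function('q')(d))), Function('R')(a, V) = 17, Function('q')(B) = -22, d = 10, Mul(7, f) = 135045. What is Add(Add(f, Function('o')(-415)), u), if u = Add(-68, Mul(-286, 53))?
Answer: Rational(-23540, 7) ≈ -3362.9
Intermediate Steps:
f = Rational(135045, 7) (f = Mul(Rational(1, 7), 135045) = Rational(135045, 7) ≈ 19292.)
u = -15226 (u = Add(-68, -15158) = -15226)
Function('o')(W) = Add(-374, Mul(17, W)) (Function('o')(W) = Mul(17, Add(W, -22)) = Mul(17, Add(-22, W)) = Add(-374, Mul(17, W)))
Add(Add(f, Function('o')(-415)), u) = Add(Add(Rational(135045, 7), Add(-374, Mul(17, -415))), -15226) = Add(Add(Rational(135045, 7), Add(-374, -7055)), -15226) = Add(Add(Rational(135045, 7), -7429), -15226) = Add(Rational(83042, 7), -15226) = Rational(-23540, 7)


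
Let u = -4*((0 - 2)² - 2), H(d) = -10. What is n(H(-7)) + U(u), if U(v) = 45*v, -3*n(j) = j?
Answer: -1070/3 ≈ -356.67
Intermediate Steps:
n(j) = -j/3
u = -8 (u = -4*((-2)² - 2) = -4*(4 - 2) = -4*2 = -8)
n(H(-7)) + U(u) = -⅓*(-10) + 45*(-8) = 10/3 - 360 = -1070/3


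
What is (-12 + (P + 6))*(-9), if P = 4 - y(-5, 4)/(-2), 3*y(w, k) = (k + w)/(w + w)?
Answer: 357/20 ≈ 17.850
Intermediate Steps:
y(w, k) = (k + w)/(6*w) (y(w, k) = ((k + w)/(w + w))/3 = ((k + w)/((2*w)))/3 = ((k + w)*(1/(2*w)))/3 = ((k + w)/(2*w))/3 = (k + w)/(6*w))
P = 241/60 (P = 4 - (1/6)*(4 - 5)/(-5)/(-2) = 4 - (1/6)*(-1/5)*(-1)*(-1)/2 = 4 - (-1)/(30*2) = 4 - 1*(-1/60) = 4 + 1/60 = 241/60 ≈ 4.0167)
(-12 + (P + 6))*(-9) = (-12 + (241/60 + 6))*(-9) = (-12 + 601/60)*(-9) = -119/60*(-9) = 357/20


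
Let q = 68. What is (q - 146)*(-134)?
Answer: 10452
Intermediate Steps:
(q - 146)*(-134) = (68 - 146)*(-134) = -78*(-134) = 10452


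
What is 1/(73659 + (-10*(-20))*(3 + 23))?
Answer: 1/78859 ≈ 1.2681e-5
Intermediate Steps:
1/(73659 + (-10*(-20))*(3 + 23)) = 1/(73659 + 200*26) = 1/(73659 + 5200) = 1/78859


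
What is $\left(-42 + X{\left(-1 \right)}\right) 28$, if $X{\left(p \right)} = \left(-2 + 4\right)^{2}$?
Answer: $-1064$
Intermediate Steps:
$X{\left(p \right)} = 4$ ($X{\left(p \right)} = 2^{2} = 4$)
$\left(-42 + X{\left(-1 \right)}\right) 28 = \left(-42 + 4\right) 28 = \left(-38\right) 28 = -1064$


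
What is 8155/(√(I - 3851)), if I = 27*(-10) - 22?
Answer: -8155*I*√4143/4143 ≈ -126.7*I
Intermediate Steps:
I = -292 (I = -270 - 22 = -292)
8155/(√(I - 3851)) = 8155/(√(-292 - 3851)) = 8155/(√(-4143)) = 8155/((I*√4143)) = 8155*(-I*√4143/4143) = -8155*I*√4143/4143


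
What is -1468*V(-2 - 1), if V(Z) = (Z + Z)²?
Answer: -52848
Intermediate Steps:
V(Z) = 4*Z² (V(Z) = (2*Z)² = 4*Z²)
-1468*V(-2 - 1) = -5872*(-2 - 1)² = -5872*(-3)² = -5872*9 = -1468*36 = -52848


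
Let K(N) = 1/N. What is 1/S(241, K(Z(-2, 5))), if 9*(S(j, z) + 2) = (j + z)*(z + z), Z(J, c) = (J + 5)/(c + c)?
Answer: 81/14498 ≈ 0.0055870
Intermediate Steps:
Z(J, c) = (5 + J)/(2*c) (Z(J, c) = (5 + J)/((2*c)) = (5 + J)*(1/(2*c)) = (5 + J)/(2*c))
S(j, z) = -2 + 2*z*(j + z)/9 (S(j, z) = -2 + ((j + z)*(z + z))/9 = -2 + ((j + z)*(2*z))/9 = -2 + (2*z*(j + z))/9 = -2 + 2*z*(j + z)/9)
1/S(241, K(Z(-2, 5))) = 1/(-2 + 2*(1/((½)*(5 - 2)/5))²/9 + (2/9)*241/((½)*(5 - 2)/5)) = 1/(-2 + 2*(1/((½)*(⅕)*3))²/9 + (2/9)*241/((½)*(⅕)*3)) = 1/(-2 + 2*(1/(3/10))²/9 + (2/9)*241/(3/10)) = 1/(-2 + 2*(10/3)²/9 + (2/9)*241*(10/3)) = 1/(-2 + (2/9)*(100/9) + 4820/27) = 1/(-2 + 200/81 + 4820/27) = 1/(14498/81) = 81/14498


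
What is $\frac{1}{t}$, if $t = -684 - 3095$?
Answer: $- \frac{1}{3779} \approx -0.00026462$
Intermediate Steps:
$t = -3779$
$\frac{1}{t} = \frac{1}{-3779} = - \frac{1}{3779}$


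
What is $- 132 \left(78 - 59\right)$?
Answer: $-2508$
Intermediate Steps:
$- 132 \left(78 - 59\right) = \left(-132\right) 19 = -2508$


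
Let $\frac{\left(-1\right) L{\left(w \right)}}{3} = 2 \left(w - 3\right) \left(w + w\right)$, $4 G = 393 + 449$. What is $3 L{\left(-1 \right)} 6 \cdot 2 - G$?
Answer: $- \frac{3877}{2} \approx -1938.5$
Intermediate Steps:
$G = \frac{421}{2}$ ($G = \frac{393 + 449}{4} = \frac{1}{4} \cdot 842 = \frac{421}{2} \approx 210.5$)
$L{\left(w \right)} = - 12 w \left(-3 + w\right)$ ($L{\left(w \right)} = - 3 \cdot 2 \left(w - 3\right) \left(w + w\right) = - 3 \cdot 2 \left(-3 + w\right) 2 w = - 3 \cdot 2 \cdot 2 w \left(-3 + w\right) = - 3 \cdot 4 w \left(-3 + w\right) = - 12 w \left(-3 + w\right)$)
$3 L{\left(-1 \right)} 6 \cdot 2 - G = 3 \cdot 12 \left(-1\right) \left(3 - -1\right) 6 \cdot 2 - \frac{421}{2} = 3 \cdot 12 \left(-1\right) \left(3 + 1\right) 12 - \frac{421}{2} = 3 \cdot 12 \left(-1\right) 4 \cdot 12 - \frac{421}{2} = 3 \left(-48\right) 12 - \frac{421}{2} = \left(-144\right) 12 - \frac{421}{2} = -1728 - \frac{421}{2} = - \frac{3877}{2}$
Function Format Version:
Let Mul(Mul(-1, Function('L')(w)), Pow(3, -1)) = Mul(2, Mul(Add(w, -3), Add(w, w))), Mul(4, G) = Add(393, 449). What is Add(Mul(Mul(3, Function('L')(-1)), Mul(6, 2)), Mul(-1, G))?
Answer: Rational(-3877, 2) ≈ -1938.5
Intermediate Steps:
G = Rational(421, 2) (G = Mul(Rational(1, 4), Add(393, 449)) = Mul(Rational(1, 4), 842) = Rational(421, 2) ≈ 210.50)
Function('L')(w) = Mul(-12, w, Add(-3, w)) (Function('L')(w) = Mul(-3, Mul(2, Mul(Add(w, -3), Add(w, w)))) = Mul(-3, Mul(2, Mul(Add(-3, w), Mul(2, w)))) = Mul(-3, Mul(2, Mul(2, w, Add(-3, w)))) = Mul(-3, Mul(4, w, Add(-3, w))) = Mul(-12, w, Add(-3, w)))
Add(Mul(Mul(3, Function('L')(-1)), Mul(6, 2)), Mul(-1, G)) = Add(Mul(Mul(3, Mul(12, -1, Add(3, Mul(-1, -1)))), Mul(6, 2)), Mul(-1, Rational(421, 2))) = Add(Mul(Mul(3, Mul(12, -1, Add(3, 1))), 12), Rational(-421, 2)) = Add(Mul(Mul(3, Mul(12, -1, 4)), 12), Rational(-421, 2)) = Add(Mul(Mul(3, -48), 12), Rational(-421, 2)) = Add(Mul(-144, 12), Rational(-421, 2)) = Add(-1728, Rational(-421, 2)) = Rational(-3877, 2)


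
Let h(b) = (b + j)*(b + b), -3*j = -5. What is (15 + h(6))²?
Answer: 11449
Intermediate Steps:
j = 5/3 (j = -⅓*(-5) = 5/3 ≈ 1.6667)
h(b) = 2*b*(5/3 + b) (h(b) = (b + 5/3)*(b + b) = (5/3 + b)*(2*b) = 2*b*(5/3 + b))
(15 + h(6))² = (15 + (⅔)*6*(5 + 3*6))² = (15 + (⅔)*6*(5 + 18))² = (15 + (⅔)*6*23)² = (15 + 92)² = 107² = 11449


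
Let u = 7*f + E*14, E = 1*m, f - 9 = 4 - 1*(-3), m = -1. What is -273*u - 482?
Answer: -27236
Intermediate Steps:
f = 16 (f = 9 + (4 - 1*(-3)) = 9 + (4 + 3) = 9 + 7 = 16)
E = -1 (E = 1*(-1) = -1)
u = 98 (u = 7*16 - 1*14 = 112 - 14 = 98)
-273*u - 482 = -273*98 - 482 = -26754 - 482 = -27236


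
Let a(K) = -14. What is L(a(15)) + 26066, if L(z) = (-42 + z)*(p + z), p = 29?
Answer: 25226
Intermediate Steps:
L(z) = (-42 + z)*(29 + z)
L(a(15)) + 26066 = (-1218 + (-14)² - 13*(-14)) + 26066 = (-1218 + 196 + 182) + 26066 = -840 + 26066 = 25226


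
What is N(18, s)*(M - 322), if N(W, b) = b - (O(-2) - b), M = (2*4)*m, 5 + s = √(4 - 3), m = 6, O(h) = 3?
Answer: 3014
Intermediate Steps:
s = -4 (s = -5 + √(4 - 3) = -5 + √1 = -5 + 1 = -4)
M = 48 (M = (2*4)*6 = 8*6 = 48)
N(W, b) = -3 + 2*b (N(W, b) = b - (3 - b) = b + (-3 + b) = -3 + 2*b)
N(18, s)*(M - 322) = (-3 + 2*(-4))*(48 - 322) = (-3 - 8)*(-274) = -11*(-274) = 3014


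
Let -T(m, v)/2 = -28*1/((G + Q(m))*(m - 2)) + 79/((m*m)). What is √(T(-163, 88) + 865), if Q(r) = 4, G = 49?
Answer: √1757538078004995/1425435 ≈ 29.411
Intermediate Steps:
T(m, v) = -158/m² + 56/(-106 + 53*m) (T(m, v) = -2*(-28*1/((49 + 4)*(m - 2)) + 79/((m*m))) = -2*(-28*1/(53*(-2 + m)) + 79/(m²)) = -2*(-28/(-106 + 53*m) + 79/m²) = -158/m² + 56/(-106 + 53*m))
√(T(-163, 88) + 865) = √((2/53)*(8374 - 4187*(-163) + 28*(-163)²)/((-163)²*(-2 - 163)) + 865) = √((2/53)*(1/26569)*(8374 + 682481 + 28*26569)/(-165) + 865) = √((2/53)*(1/26569)*(-1/165)*(8374 + 682481 + 743932) + 865) = √((2/53)*(1/26569)*(-1/165)*1434787 + 865) = √(-2869574/232345905 + 865) = √(200976338251/232345905) = √1757538078004995/1425435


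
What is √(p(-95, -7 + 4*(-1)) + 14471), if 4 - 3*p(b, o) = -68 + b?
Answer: 2*√32685/3 ≈ 120.53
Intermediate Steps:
p(b, o) = 24 - b/3 (p(b, o) = 4/3 - (-68 + b)/3 = 4/3 + (68/3 - b/3) = 24 - b/3)
√(p(-95, -7 + 4*(-1)) + 14471) = √((24 - ⅓*(-95)) + 14471) = √((24 + 95/3) + 14471) = √(167/3 + 14471) = √(43580/3) = 2*√32685/3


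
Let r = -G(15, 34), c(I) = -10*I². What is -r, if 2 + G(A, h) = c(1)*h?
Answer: -342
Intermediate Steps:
G(A, h) = -2 - 10*h (G(A, h) = -2 + (-10*1²)*h = -2 + (-10*1)*h = -2 - 10*h)
r = 342 (r = -(-2 - 10*34) = -(-2 - 340) = -1*(-342) = 342)
-r = -1*342 = -342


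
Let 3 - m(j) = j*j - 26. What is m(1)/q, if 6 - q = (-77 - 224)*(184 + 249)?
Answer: 28/130339 ≈ 0.00021482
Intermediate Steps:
m(j) = 29 - j² (m(j) = 3 - (j*j - 26) = 3 - (j² - 26) = 3 - (-26 + j²) = 3 + (26 - j²) = 29 - j²)
q = 130339 (q = 6 - (-77 - 224)*(184 + 249) = 6 - (-301)*433 = 6 - 1*(-130333) = 6 + 130333 = 130339)
m(1)/q = (29 - 1*1²)/130339 = (29 - 1*1)*(1/130339) = (29 - 1)*(1/130339) = 28*(1/130339) = 28/130339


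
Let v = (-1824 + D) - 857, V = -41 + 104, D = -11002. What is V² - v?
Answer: 17652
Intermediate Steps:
V = 63
v = -13683 (v = (-1824 - 11002) - 857 = -12826 - 857 = -13683)
V² - v = 63² - 1*(-13683) = 3969 + 13683 = 17652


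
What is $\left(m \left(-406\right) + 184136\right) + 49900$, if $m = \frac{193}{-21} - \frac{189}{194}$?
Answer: $\frac{69305395}{291} \approx 2.3816 \cdot 10^{5}$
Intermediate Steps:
$m = - \frac{41411}{4074}$ ($m = 193 \left(- \frac{1}{21}\right) - \frac{189}{194} = - \frac{193}{21} - \frac{189}{194} = - \frac{41411}{4074} \approx -10.165$)
$\left(m \left(-406\right) + 184136\right) + 49900 = \left(\left(- \frac{41411}{4074}\right) \left(-406\right) + 184136\right) + 49900 = \left(\frac{1200919}{291} + 184136\right) + 49900 = \frac{54784495}{291} + 49900 = \frac{69305395}{291}$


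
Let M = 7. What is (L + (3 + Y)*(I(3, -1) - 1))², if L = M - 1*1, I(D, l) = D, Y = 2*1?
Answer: 256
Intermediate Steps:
Y = 2
L = 6 (L = 7 - 1*1 = 7 - 1 = 6)
(L + (3 + Y)*(I(3, -1) - 1))² = (6 + (3 + 2)*(3 - 1))² = (6 + 5*2)² = (6 + 10)² = 16² = 256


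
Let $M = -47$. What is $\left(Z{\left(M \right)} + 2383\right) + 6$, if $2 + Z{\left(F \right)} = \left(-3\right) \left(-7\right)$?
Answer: $2408$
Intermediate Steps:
$Z{\left(F \right)} = 19$ ($Z{\left(F \right)} = -2 - -21 = -2 + 21 = 19$)
$\left(Z{\left(M \right)} + 2383\right) + 6 = \left(19 + 2383\right) + 6 = 2402 + 6 = 2408$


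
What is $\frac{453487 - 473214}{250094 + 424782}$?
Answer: $- \frac{19727}{674876} \approx -0.029231$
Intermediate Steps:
$\frac{453487 - 473214}{250094 + 424782} = - \frac{19727}{674876}$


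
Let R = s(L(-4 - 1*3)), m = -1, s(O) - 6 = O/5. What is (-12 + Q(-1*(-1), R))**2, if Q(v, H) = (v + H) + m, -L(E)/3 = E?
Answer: 81/25 ≈ 3.2400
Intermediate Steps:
L(E) = -3*E
s(O) = 6 + O/5
R = 51/5 (R = 6 + (-3*(-4 - 1*3))/5 = 6 + (-3*(-4 - 3))/5 = 6 + (-3*(-7))/5 = 6 + (1/5)*21 = 6 + 21/5 = 51/5 ≈ 10.200)
Q(v, H) = -1 + H + v (Q(v, H) = (v + H) - 1 = (H + v) - 1 = -1 + H + v)
(-12 + Q(-1*(-1), R))**2 = (-12 + (-1 + 51/5 - 1*(-1)))**2 = (-12 + (-1 + 51/5 + 1))**2 = (-12 + 51/5)**2 = (-9/5)**2 = 81/25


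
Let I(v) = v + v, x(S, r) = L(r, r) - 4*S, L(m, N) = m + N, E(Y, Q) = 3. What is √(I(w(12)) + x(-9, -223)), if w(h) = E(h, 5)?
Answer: 2*I*√101 ≈ 20.1*I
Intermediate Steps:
L(m, N) = N + m
w(h) = 3
x(S, r) = -4*S + 2*r (x(S, r) = (r + r) - 4*S = 2*r - 4*S = -4*S + 2*r)
I(v) = 2*v
√(I(w(12)) + x(-9, -223)) = √(2*3 + (-4*(-9) + 2*(-223))) = √(6 + (36 - 446)) = √(6 - 410) = √(-404) = 2*I*√101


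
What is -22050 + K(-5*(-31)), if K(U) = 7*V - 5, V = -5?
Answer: -22090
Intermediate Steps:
K(U) = -40 (K(U) = 7*(-5) - 5 = -35 - 5 = -40)
-22050 + K(-5*(-31)) = -22050 - 40 = -22090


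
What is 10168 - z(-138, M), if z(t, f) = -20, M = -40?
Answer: 10188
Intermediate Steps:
10168 - z(-138, M) = 10168 - 1*(-20) = 10168 + 20 = 10188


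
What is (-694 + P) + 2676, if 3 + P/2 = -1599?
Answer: -1222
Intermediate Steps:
P = -3204 (P = -6 + 2*(-1599) = -6 - 3198 = -3204)
(-694 + P) + 2676 = (-694 - 3204) + 2676 = -3898 + 2676 = -1222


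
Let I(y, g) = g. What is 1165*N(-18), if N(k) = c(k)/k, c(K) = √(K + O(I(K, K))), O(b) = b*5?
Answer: -1165*I*√3/3 ≈ -672.61*I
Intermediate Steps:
O(b) = 5*b
c(K) = √6*√K (c(K) = √(K + 5*K) = √(6*K) = √6*√K)
N(k) = √6/√k (N(k) = (√6*√k)/k = √6/√k)
1165*N(-18) = 1165*(√6/√(-18)) = 1165*(√6*(-I*√2/6)) = 1165*(-I*√3/3) = -1165*I*√3/3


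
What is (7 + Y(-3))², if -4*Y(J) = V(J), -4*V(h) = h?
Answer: 11881/256 ≈ 46.410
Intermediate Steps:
V(h) = -h/4
Y(J) = J/16 (Y(J) = -(-1)*J/16 = J/16)
(7 + Y(-3))² = (7 + (1/16)*(-3))² = (7 - 3/16)² = (109/16)² = 11881/256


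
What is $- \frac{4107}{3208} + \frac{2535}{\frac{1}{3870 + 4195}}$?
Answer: $\frac{65586834093}{3208} \approx 2.0445 \cdot 10^{7}$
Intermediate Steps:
$- \frac{4107}{3208} + \frac{2535}{\frac{1}{3870 + 4195}} = \left(-4107\right) \frac{1}{3208} + \frac{2535}{\frac{1}{8065}} = - \frac{4107}{3208} + 2535 \frac{1}{\frac{1}{8065}} = - \frac{4107}{3208} + 2535 \cdot 8065 = - \frac{4107}{3208} + 20444775 = \frac{65586834093}{3208}$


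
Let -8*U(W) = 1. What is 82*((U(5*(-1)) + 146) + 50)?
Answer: 64247/4 ≈ 16062.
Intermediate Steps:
U(W) = -1/8 (U(W) = -1/8*1 = -1/8)
82*((U(5*(-1)) + 146) + 50) = 82*((-1/8 + 146) + 50) = 82*(1167/8 + 50) = 82*(1567/8) = 64247/4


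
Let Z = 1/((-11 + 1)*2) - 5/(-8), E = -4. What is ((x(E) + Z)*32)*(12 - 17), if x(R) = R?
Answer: 548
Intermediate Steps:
Z = 23/40 (Z = (½)/(-10) - 5*(-⅛) = -⅒*½ + 5/8 = -1/20 + 5/8 = 23/40 ≈ 0.57500)
((x(E) + Z)*32)*(12 - 17) = ((-4 + 23/40)*32)*(12 - 17) = -137/40*32*(-5) = -548/5*(-5) = 548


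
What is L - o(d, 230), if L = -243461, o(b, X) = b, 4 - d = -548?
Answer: -244013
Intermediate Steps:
d = 552 (d = 4 - 1*(-548) = 4 + 548 = 552)
L - o(d, 230) = -243461 - 1*552 = -243461 - 552 = -244013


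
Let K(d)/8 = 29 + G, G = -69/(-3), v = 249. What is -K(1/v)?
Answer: -416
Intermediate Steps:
G = 23 (G = -69*(-1/3) = 23)
K(d) = 416 (K(d) = 8*(29 + 23) = 8*52 = 416)
-K(1/v) = -1*416 = -416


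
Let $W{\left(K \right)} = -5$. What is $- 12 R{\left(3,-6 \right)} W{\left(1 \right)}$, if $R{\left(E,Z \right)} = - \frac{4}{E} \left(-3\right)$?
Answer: $240$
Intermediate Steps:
$R{\left(E,Z \right)} = \frac{12}{E}$
$- 12 R{\left(3,-6 \right)} W{\left(1 \right)} = - 12 \cdot \frac{12}{3} \left(-5\right) = - 12 \cdot 12 \cdot \frac{1}{3} \left(-5\right) = \left(-12\right) 4 \left(-5\right) = \left(-48\right) \left(-5\right) = 240$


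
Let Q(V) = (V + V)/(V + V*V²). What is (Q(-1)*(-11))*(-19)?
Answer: 209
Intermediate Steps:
Q(V) = 2*V/(V + V³) (Q(V) = (2*V)/(V + V³) = 2*V/(V + V³))
(Q(-1)*(-11))*(-19) = ((2/(1 + (-1)²))*(-11))*(-19) = ((2/(1 + 1))*(-11))*(-19) = ((2/2)*(-11))*(-19) = ((2*(½))*(-11))*(-19) = (1*(-11))*(-19) = -11*(-19) = 209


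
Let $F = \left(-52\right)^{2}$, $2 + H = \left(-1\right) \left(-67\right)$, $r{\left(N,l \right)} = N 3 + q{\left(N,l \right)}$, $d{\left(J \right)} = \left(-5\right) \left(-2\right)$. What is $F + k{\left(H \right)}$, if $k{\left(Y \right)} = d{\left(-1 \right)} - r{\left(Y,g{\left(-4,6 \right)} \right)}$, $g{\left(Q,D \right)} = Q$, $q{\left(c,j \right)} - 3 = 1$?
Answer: $2515$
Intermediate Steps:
$q{\left(c,j \right)} = 4$ ($q{\left(c,j \right)} = 3 + 1 = 4$)
$d{\left(J \right)} = 10$
$r{\left(N,l \right)} = 4 + 3 N$ ($r{\left(N,l \right)} = N 3 + 4 = 3 N + 4 = 4 + 3 N$)
$H = 65$ ($H = -2 - -67 = -2 + 67 = 65$)
$F = 2704$
$k{\left(Y \right)} = 6 - 3 Y$ ($k{\left(Y \right)} = 10 - \left(4 + 3 Y\right) = 6 - 3 Y$)
$F + k{\left(H \right)} = 2704 + \left(6 - 195\right) = 2704 - 189 = 2515$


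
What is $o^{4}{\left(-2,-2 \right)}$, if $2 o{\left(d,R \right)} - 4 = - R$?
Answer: $81$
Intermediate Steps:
$o{\left(d,R \right)} = 2 - \frac{R}{2}$ ($o{\left(d,R \right)} = 2 + \frac{\left(-1\right) R}{2} = 2 - \frac{R}{2}$)
$o^{4}{\left(-2,-2 \right)} = \left(2 - -1\right)^{4} = \left(2 + 1\right)^{4} = 3^{4} = 81$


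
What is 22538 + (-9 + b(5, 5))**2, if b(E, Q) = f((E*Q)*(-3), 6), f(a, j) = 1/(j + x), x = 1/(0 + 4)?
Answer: 14135091/625 ≈ 22616.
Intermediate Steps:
x = 1/4 ≈ 0.25000
f(a, j) = 1/(1/4 + j) (f(a, j) = 1/(j + 1/4) = 1/(1/4 + j))
b(E, Q) = 4/25 (b(E, Q) = 4/(1 + 4*6) = 4/(1 + 24) = 4/25)
22538 + (-9 + b(5, 5))**2 = 22538 + (-9 + 4/25)**2 = 22538 + (-221/25)**2 = 22538 + 48841/625 = 14135091/625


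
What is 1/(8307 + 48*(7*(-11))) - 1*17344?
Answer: -79973183/4611 ≈ -17344.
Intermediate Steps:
1/(8307 + 48*(7*(-11))) - 1*17344 = 1/(8307 + 48*(-77)) - 17344 = 1/(8307 - 3696) - 17344 = 1/4611 - 17344 = -79973183/4611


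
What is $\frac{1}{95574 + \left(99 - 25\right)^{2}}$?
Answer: $\frac{1}{101050} \approx 9.8961 \cdot 10^{-6}$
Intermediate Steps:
$\frac{1}{95574 + \left(99 - 25\right)^{2}} = \frac{1}{95574 + 74^{2}} = \frac{1}{95574 + 5476} = \frac{1}{101050}$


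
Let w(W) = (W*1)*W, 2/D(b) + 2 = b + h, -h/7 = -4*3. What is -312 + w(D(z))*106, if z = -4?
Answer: -474446/1521 ≈ -311.93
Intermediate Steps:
h = 84 (h = -(-28)*3 = -7*(-12) = 84)
D(b) = 2/(82 + b) (D(b) = 2/(-2 + (b + 84)) = 2/(-2 + (84 + b)) = 2/(82 + b))
w(W) = W² (w(W) = W*W = W²)
-312 + w(D(z))*106 = -312 + (2/(82 - 4))²*106 = -312 + (2/78)²*106 = -312 + (2*(1/78))²*106 = -312 + (1/39)²*106 = -312 + (1/1521)*106 = -312 + 106/1521 = -474446/1521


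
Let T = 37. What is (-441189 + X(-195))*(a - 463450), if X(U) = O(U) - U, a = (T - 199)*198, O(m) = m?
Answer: 218620620414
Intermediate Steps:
a = -32076 (a = (37 - 199)*198 = -162*198 = -32076)
X(U) = 0 (X(U) = U - U = 0)
(-441189 + X(-195))*(a - 463450) = (-441189 + 0)*(-32076 - 463450) = -441189*(-495526) = 218620620414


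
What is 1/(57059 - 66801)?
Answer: -1/9742 ≈ -0.00010265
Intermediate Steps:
1/(57059 - 66801) = 1/(-9742) = -1/9742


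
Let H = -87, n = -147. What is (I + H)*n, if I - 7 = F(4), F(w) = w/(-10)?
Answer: 59094/5 ≈ 11819.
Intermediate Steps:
F(w) = -w/10 (F(w) = w*(-⅒) = -w/10)
I = 33/5 (I = 7 - ⅒*4 = 7 - ⅖ = 33/5 ≈ 6.6000)
(I + H)*n = (33/5 - 87)*(-147) = -402/5*(-147) = 59094/5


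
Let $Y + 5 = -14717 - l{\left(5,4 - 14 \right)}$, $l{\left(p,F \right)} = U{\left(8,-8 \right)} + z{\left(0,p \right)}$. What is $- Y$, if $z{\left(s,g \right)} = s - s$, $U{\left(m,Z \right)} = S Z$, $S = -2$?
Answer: $14738$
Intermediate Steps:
$U{\left(m,Z \right)} = - 2 Z$
$z{\left(s,g \right)} = 0$
$l{\left(p,F \right)} = 16$ ($l{\left(p,F \right)} = \left(-2\right) \left(-8\right) + 0 = 16 + 0 = 16$)
$Y = -14738$ ($Y = -5 - 14733 = -14738$)
$- Y = \left(-1\right) \left(-14738\right) = 14738$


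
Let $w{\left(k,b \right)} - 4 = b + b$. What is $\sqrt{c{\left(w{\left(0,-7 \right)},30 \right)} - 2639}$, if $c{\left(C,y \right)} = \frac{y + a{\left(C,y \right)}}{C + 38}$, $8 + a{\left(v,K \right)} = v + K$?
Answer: $\frac{5 i \sqrt{422}}{2} \approx 51.357 i$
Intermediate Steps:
$a{\left(v,K \right)} = -8 + K + v$ ($a{\left(v,K \right)} = -8 + \left(v + K\right) = -8 + \left(K + v\right) = -8 + K + v$)
$w{\left(k,b \right)} = 4 + 2 b$ ($w{\left(k,b \right)} = 4 + \left(b + b\right) = 4 + 2 b$)
$c{\left(C,y \right)} = \frac{-8 + C + 2 y}{38 + C}$ ($c{\left(C,y \right)} = \frac{y + \left(-8 + y + C\right)}{C + 38} = \frac{y + \left(-8 + C + y\right)}{38 + C} = \frac{-8 + C + 2 y}{38 + C}$)
$\sqrt{c{\left(w{\left(0,-7 \right)},30 \right)} - 2639} = \sqrt{\frac{-8 + \left(4 + 2 \left(-7\right)\right) + 2 \cdot 30}{38 + \left(4 + 2 \left(-7\right)\right)} - 2639} = \sqrt{\frac{-8 + \left(4 - 14\right) + 60}{38 + \left(4 - 14\right)} - 2639} = \sqrt{\frac{-8 - 10 + 60}{38 - 10} - 2639} = \sqrt{\frac{1}{28} \cdot 42 - 2639} = \sqrt{\frac{3}{2} - 2639} = \sqrt{- \frac{5275}{2}} = \frac{5 i \sqrt{422}}{2}$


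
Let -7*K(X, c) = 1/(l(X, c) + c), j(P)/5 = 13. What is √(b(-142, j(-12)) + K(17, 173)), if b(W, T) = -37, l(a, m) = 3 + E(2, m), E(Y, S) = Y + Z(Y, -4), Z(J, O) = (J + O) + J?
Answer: I*√57444338/1246 ≈ 6.0828*I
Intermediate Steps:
Z(J, O) = O + 2*J
E(Y, S) = -4 + 3*Y (E(Y, S) = Y + (-4 + 2*Y) = -4 + 3*Y)
l(a, m) = 5 (l(a, m) = 3 + (-4 + 3*2) = 3 + (-4 + 6) = 3 + 2 = 5)
j(P) = 65 (j(P) = 5*13 = 65)
K(X, c) = -1/(7*(5 + c))
√(b(-142, j(-12)) + K(17, 173)) = √(-37 - 1/(35 + 7*173)) = √(-37 - 1/(35 + 1211)) = √(-37 - 1/1246) = √(-46103/1246) = I*√57444338/1246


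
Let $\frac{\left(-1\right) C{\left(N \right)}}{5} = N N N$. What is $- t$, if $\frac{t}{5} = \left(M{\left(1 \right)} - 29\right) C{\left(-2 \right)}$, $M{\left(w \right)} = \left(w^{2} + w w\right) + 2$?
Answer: $5000$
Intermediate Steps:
$M{\left(w \right)} = 2 + 2 w^{2}$ ($M{\left(w \right)} = \left(w^{2} + w^{2}\right) + 2 = 2 w^{2} + 2 = 2 + 2 w^{2}$)
$C{\left(N \right)} = - 5 N^{3}$ ($C{\left(N \right)} = - 5 N N N = - 5 N^{2} N = - 5 N^{3}$)
$t = -5000$ ($t = 5 \left(\left(2 + 2 \cdot 1^{2}\right) - 29\right) \left(- 5 \left(-2\right)^{3}\right) = 5 \left(\left(2 + 2 \cdot 1\right) - 29\right) \left(\left(-5\right) \left(-8\right)\right) = 5 \left(\left(2 + 2\right) - 29\right) 40 = 5 \left(4 - 29\right) 40 = 5 \left(\left(-25\right) 40\right) = 5 \left(-1000\right) = -5000$)
$- t = \left(-1\right) \left(-5000\right) = 5000$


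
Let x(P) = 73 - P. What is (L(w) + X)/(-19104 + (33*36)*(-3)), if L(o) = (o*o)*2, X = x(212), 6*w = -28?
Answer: 859/204012 ≈ 0.0042105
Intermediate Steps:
w = -14/3 (w = (⅙)*(-28) = -14/3 ≈ -4.6667)
X = -139 (X = 73 - 1*212 = 73 - 212 = -139)
L(o) = 2*o² (L(o) = o²*2 = 2*o²)
(L(w) + X)/(-19104 + (33*36)*(-3)) = (2*(-14/3)² - 139)/(-19104 + (33*36)*(-3)) = (2*(196/9) - 139)/(-19104 + 1188*(-3)) = (392/9 - 139)/(-19104 - 3564) = -859/9/(-22668) = -859/9*(-1/22668) = 859/204012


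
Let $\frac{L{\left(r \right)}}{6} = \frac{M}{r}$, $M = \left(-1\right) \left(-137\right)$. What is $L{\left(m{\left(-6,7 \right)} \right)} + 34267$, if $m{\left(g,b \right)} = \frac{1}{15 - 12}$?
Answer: $36733$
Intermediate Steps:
$m{\left(g,b \right)} = \frac{1}{3}$
$M = 137$
$L{\left(r \right)} = \frac{822}{r}$ ($L{\left(r \right)} = 6 \frac{137}{r} = \frac{822}{r}$)
$L{\left(m{\left(-6,7 \right)} \right)} + 34267 = 822 \frac{1}{\frac{1}{3}} + 34267 = 822 \cdot 3 + 34267 = 2466 + 34267 = 36733$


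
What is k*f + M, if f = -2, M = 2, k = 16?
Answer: -30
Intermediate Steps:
k*f + M = 16*(-2) + 2 = -32 + 2 = -30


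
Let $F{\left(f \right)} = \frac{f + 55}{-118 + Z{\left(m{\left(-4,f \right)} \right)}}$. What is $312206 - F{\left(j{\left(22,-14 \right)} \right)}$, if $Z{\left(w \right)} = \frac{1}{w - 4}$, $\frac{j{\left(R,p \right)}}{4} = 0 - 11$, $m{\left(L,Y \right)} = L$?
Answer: $\frac{295034758}{945} \approx 3.1221 \cdot 10^{5}$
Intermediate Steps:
$j{\left(R,p \right)} = -44$ ($j{\left(R,p \right)} = 4 \left(0 - 11\right) = 4 \left(-11\right) = -44$)
$Z{\left(w \right)} = \frac{1}{-4 + w}$
$F{\left(f \right)} = - \frac{88}{189} - \frac{8 f}{945}$ ($F{\left(f \right)} = \frac{f + 55}{-118 + \frac{1}{-4 - 4}} = \frac{55 + f}{-118 + \frac{1}{-8}} = \frac{55 + f}{-118 - \frac{1}{8}} = \frac{55 + f}{- \frac{945}{8}} = \left(55 + f\right) \left(- \frac{8}{945}\right) = - \frac{88}{189} - \frac{8 f}{945}$)
$312206 - F{\left(j{\left(22,-14 \right)} \right)} = 312206 - \left(- \frac{88}{189} - - \frac{352}{945}\right) = 312206 - \left(- \frac{88}{189} + \frac{352}{945}\right) = 312206 - - \frac{88}{945} = 312206 + \frac{88}{945} = \frac{295034758}{945}$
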